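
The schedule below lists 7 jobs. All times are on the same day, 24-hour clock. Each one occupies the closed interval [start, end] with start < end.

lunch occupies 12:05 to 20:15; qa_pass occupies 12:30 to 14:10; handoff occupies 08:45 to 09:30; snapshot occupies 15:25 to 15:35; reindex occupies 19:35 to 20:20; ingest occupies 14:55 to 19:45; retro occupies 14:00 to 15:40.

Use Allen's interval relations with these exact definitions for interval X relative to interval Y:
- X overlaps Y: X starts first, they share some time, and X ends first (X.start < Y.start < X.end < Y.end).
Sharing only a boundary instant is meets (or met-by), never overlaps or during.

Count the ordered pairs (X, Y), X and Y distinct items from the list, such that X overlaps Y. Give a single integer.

4

Checking all 42 ordered pairs for relation 'overlaps'; matching pairs in alphabetical order:
(ingest, reindex): ingest overlaps reindex ✓
(lunch, reindex): lunch overlaps reindex ✓
(qa_pass, retro): qa_pass overlaps retro ✓
(retro, ingest): retro overlaps ingest ✓
Count: 4.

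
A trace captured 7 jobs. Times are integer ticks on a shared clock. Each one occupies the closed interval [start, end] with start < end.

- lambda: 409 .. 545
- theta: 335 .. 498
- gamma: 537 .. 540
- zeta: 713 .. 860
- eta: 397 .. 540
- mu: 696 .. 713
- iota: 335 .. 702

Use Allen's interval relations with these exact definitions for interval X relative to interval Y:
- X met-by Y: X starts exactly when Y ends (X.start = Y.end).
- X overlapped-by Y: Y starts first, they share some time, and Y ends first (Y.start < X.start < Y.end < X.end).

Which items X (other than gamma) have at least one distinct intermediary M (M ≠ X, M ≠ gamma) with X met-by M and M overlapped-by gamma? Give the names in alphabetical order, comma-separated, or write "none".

none

Target gamma = [537, 540].
Intermediaries M with M overlapped-by gamma: none.
Union: none.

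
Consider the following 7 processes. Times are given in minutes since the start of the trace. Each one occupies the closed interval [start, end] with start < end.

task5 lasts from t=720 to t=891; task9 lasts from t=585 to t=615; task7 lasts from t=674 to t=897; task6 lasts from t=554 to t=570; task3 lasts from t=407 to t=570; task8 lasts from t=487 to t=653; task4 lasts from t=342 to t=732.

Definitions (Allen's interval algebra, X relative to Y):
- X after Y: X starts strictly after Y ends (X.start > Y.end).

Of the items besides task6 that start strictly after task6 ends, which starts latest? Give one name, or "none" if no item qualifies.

Target task6 = [t=554, t=570].
task3 [t=407, t=570] → finished-by → excluded.
task4 [t=342, t=732] → contains → excluded.
task5 [t=720, t=891] → after → candidate.
task7 [t=674, t=897] → after → candidate.
task8 [t=487, t=653] → contains → excluded.
task9 [t=585, t=615] → after → candidate.
Among candidates, latest start is t=720 → task5.

task5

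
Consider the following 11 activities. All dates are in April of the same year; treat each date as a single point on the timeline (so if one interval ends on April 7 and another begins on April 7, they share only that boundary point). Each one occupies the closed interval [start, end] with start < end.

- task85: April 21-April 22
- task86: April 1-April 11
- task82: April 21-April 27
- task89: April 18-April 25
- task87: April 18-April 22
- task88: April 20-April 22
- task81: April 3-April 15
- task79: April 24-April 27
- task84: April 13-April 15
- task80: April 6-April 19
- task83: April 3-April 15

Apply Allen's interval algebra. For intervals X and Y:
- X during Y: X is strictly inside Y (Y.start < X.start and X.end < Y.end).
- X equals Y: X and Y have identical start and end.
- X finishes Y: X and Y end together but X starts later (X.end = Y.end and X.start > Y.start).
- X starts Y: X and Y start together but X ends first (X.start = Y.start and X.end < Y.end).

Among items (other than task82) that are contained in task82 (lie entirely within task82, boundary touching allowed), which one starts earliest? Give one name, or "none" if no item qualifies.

task85

Target task82 = [April 21, April 27].
task79 [April 24, April 27] → finishes → candidate.
task80 [April 6, April 19] → before → excluded.
task81 [April 3, April 15] → before → excluded.
task83 [April 3, April 15] → before → excluded.
task84 [April 13, April 15] → before → excluded.
task85 [April 21, April 22] → starts → candidate.
task86 [April 1, April 11] → before → excluded.
task87 [April 18, April 22] → overlaps → excluded.
task88 [April 20, April 22] → overlaps → excluded.
task89 [April 18, April 25] → overlaps → excluded.
Among candidates, earliest start is April 21 → task85.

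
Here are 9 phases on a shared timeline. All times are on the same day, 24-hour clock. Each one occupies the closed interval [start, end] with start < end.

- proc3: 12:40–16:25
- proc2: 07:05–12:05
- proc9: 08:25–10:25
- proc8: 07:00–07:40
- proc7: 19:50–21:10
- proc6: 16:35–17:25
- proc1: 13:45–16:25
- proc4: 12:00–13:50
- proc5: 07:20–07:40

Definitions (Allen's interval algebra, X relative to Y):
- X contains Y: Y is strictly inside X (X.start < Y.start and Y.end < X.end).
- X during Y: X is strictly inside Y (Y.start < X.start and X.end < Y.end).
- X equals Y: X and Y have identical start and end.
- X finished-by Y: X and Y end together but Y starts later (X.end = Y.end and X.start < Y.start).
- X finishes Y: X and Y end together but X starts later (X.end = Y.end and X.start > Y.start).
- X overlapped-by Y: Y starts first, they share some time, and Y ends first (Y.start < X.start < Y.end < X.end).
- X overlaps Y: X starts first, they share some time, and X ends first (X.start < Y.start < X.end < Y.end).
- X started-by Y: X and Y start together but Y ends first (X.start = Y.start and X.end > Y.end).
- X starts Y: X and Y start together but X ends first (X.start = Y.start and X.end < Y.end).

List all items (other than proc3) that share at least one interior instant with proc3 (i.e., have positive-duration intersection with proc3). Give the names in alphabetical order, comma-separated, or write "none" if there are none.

proc1, proc4

Target proc3 = [12:40, 16:25].
proc1 [13:45, 16:25] → finishes → yes.
proc2 [07:05, 12:05] → before → no.
proc4 [12:00, 13:50] → overlaps → yes.
proc5 [07:20, 07:40] → before → no.
proc6 [16:35, 17:25] → after → no.
proc7 [19:50, 21:10] → after → no.
proc8 [07:00, 07:40] → before → no.
proc9 [08:25, 10:25] → before → no.
Result: proc1, proc4.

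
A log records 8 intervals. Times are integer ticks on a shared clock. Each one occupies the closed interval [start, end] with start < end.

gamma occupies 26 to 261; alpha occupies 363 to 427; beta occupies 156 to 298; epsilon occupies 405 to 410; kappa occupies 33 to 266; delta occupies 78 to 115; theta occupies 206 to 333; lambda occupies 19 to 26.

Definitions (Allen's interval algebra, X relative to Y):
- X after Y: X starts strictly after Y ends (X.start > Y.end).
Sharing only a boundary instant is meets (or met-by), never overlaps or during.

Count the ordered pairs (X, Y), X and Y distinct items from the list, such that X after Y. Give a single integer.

Checking all 56 ordered pairs for relation 'after'; matching pairs in alphabetical order:
(alpha, beta): alpha after beta ✓
(alpha, delta): alpha after delta ✓
(alpha, gamma): alpha after gamma ✓
(alpha, kappa): alpha after kappa ✓
(alpha, lambda): alpha after lambda ✓
(alpha, theta): alpha after theta ✓
(beta, delta): beta after delta ✓
(beta, lambda): beta after lambda ✓
(delta, lambda): delta after lambda ✓
(epsilon, beta): epsilon after beta ✓
(epsilon, delta): epsilon after delta ✓
(epsilon, gamma): epsilon after gamma ✓
(epsilon, kappa): epsilon after kappa ✓
(epsilon, lambda): epsilon after lambda ✓
(epsilon, theta): epsilon after theta ✓
(kappa, lambda): kappa after lambda ✓
(theta, delta): theta after delta ✓
(theta, lambda): theta after lambda ✓
Count: 18.

18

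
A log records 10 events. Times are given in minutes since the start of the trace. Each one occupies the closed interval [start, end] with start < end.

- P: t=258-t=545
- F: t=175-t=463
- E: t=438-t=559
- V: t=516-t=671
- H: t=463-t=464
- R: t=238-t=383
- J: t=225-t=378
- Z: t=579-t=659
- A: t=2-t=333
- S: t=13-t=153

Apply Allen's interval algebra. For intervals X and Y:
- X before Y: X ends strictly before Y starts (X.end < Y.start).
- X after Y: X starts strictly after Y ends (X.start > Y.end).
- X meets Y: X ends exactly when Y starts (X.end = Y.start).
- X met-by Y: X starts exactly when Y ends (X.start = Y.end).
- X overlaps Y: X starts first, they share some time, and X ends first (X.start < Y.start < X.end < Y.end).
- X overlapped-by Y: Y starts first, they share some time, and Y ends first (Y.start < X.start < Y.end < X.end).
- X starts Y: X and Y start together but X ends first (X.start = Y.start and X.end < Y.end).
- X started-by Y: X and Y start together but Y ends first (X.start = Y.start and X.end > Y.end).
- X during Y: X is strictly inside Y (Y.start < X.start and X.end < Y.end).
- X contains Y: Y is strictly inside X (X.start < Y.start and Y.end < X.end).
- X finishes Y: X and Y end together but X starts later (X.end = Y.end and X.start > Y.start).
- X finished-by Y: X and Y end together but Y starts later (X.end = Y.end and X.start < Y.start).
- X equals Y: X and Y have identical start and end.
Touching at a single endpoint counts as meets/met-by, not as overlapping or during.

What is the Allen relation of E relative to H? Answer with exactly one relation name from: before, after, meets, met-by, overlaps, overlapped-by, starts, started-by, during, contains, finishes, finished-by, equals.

E = [t=438, t=559]; H = [t=463, t=464].
Compare endpoints: E.start < H.start, E.start < H.end, E.end > H.start, E.end > H.end.
That pattern is 'contains'.

contains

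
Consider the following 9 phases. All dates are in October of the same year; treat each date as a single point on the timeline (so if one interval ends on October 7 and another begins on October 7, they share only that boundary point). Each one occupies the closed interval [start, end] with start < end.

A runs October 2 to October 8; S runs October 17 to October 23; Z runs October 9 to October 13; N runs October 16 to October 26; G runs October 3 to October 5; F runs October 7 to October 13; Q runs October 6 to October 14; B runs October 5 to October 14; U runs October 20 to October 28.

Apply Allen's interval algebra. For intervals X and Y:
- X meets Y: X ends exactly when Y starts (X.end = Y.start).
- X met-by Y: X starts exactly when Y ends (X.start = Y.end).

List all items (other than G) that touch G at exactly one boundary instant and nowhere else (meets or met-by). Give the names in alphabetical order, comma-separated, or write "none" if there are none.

B

Target G = [October 3, October 5].
A [October 2, October 8] → contains → no.
B [October 5, October 14] → met-by → yes.
F [October 7, October 13] → after → no.
N [October 16, October 26] → after → no.
Q [October 6, October 14] → after → no.
S [October 17, October 23] → after → no.
U [October 20, October 28] → after → no.
Z [October 9, October 13] → after → no.
Result: B.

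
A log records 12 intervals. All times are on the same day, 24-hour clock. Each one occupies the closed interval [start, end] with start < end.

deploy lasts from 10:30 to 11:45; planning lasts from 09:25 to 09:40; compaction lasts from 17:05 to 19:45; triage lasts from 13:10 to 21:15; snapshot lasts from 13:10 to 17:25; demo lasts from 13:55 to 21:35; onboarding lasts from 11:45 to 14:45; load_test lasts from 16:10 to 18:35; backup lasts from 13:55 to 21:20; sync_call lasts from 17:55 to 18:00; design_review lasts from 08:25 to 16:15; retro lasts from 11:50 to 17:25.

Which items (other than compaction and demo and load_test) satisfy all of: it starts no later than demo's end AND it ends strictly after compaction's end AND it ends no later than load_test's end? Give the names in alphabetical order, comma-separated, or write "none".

none

Conditions: its start is no later than demo's end (X.start <= 21:35) AND its end is strictly after compaction's end (X.end > 19:45) AND its end is no later than load_test's end (X.end <= 18:35).
backup: start 13:55 <= 21:35? ✓; end 21:20 > 19:45? ✓; end 21:20 <= 18:35? ✗ → no.
deploy: start 10:30 <= 21:35? ✓; end 11:45 > 19:45? ✗; end 11:45 <= 18:35? ✓ → no.
design_review: start 08:25 <= 21:35? ✓; end 16:15 > 19:45? ✗; end 16:15 <= 18:35? ✓ → no.
onboarding: start 11:45 <= 21:35? ✓; end 14:45 > 19:45? ✗; end 14:45 <= 18:35? ✓ → no.
planning: start 09:25 <= 21:35? ✓; end 09:40 > 19:45? ✗; end 09:40 <= 18:35? ✓ → no.
retro: start 11:50 <= 21:35? ✓; end 17:25 > 19:45? ✗; end 17:25 <= 18:35? ✓ → no.
snapshot: start 13:10 <= 21:35? ✓; end 17:25 > 19:45? ✗; end 17:25 <= 18:35? ✓ → no.
sync_call: start 17:55 <= 21:35? ✓; end 18:00 > 19:45? ✗; end 18:00 <= 18:35? ✓ → no.
triage: start 13:10 <= 21:35? ✓; end 21:15 > 19:45? ✓; end 21:15 <= 18:35? ✗ → no.
Result: none.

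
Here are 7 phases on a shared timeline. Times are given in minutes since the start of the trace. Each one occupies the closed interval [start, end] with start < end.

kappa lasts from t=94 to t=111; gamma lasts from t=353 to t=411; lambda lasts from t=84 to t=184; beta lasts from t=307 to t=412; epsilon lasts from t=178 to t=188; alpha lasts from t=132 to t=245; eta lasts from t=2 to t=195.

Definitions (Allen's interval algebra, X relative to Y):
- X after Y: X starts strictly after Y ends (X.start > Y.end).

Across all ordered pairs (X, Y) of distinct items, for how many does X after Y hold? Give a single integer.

12

Checking all 42 ordered pairs for relation 'after'; matching pairs in alphabetical order:
(alpha, kappa): alpha after kappa ✓
(beta, alpha): beta after alpha ✓
(beta, epsilon): beta after epsilon ✓
(beta, eta): beta after eta ✓
(beta, kappa): beta after kappa ✓
(beta, lambda): beta after lambda ✓
(epsilon, kappa): epsilon after kappa ✓
(gamma, alpha): gamma after alpha ✓
(gamma, epsilon): gamma after epsilon ✓
(gamma, eta): gamma after eta ✓
(gamma, kappa): gamma after kappa ✓
(gamma, lambda): gamma after lambda ✓
Count: 12.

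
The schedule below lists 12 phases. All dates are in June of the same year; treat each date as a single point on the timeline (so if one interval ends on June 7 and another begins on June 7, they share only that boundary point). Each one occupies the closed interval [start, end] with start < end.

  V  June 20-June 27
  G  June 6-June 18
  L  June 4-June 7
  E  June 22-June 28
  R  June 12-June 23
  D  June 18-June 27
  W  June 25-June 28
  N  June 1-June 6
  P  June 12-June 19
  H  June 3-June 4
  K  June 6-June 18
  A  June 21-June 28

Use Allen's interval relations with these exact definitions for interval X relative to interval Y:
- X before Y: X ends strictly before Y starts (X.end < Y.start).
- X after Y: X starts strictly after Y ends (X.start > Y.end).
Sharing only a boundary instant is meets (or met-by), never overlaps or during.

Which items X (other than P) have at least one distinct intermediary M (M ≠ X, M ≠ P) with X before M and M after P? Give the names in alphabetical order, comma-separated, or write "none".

G, H, K, L, N, R

Target P = [June 12, June 19].
Intermediaries M with M after P: A, E, V, W.
Via A — items with X before A: G, H, K, L, N.
Via E — items with X before E: G, H, K, L, N.
Via V — items with X before V: G, H, K, L, N.
Via W — items with X before W: G, H, K, L, N, R.
Union: G, H, K, L, N, R.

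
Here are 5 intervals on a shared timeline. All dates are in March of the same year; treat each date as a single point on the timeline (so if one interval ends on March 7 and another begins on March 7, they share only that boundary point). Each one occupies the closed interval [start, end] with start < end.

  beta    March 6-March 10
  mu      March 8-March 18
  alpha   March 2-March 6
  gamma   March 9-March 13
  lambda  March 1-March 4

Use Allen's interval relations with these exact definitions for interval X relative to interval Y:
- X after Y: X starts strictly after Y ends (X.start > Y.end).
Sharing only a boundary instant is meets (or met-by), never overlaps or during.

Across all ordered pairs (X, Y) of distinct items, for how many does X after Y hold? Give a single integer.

5

Checking all 20 ordered pairs for relation 'after'; matching pairs in alphabetical order:
(beta, lambda): beta after lambda ✓
(gamma, alpha): gamma after alpha ✓
(gamma, lambda): gamma after lambda ✓
(mu, alpha): mu after alpha ✓
(mu, lambda): mu after lambda ✓
Count: 5.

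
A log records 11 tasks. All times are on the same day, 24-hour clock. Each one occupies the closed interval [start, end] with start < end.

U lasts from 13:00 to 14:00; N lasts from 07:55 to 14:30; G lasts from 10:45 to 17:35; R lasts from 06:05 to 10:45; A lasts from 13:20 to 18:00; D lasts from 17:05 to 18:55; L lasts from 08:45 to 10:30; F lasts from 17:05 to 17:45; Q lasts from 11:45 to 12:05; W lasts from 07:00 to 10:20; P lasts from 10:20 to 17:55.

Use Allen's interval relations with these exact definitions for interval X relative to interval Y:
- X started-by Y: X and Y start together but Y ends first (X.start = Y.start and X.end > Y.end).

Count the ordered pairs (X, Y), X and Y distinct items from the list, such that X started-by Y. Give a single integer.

Checking all 110 ordered pairs for relation 'started-by'; matching pairs in alphabetical order:
(D, F): D started-by F ✓
Count: 1.

1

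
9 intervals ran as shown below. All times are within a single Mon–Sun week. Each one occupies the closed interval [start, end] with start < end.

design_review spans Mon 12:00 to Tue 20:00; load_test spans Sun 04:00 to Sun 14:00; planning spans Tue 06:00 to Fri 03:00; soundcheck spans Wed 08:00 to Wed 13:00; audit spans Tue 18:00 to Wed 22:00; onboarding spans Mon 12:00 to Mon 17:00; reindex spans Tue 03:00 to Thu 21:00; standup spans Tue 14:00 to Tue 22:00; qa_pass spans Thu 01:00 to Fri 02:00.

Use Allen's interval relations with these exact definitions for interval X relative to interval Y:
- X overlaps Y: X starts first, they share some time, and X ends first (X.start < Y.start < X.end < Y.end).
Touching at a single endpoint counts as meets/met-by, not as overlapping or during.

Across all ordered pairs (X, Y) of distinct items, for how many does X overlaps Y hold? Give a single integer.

7

Checking all 72 ordered pairs for relation 'overlaps'; matching pairs in alphabetical order:
(design_review, audit): design_review overlaps audit ✓
(design_review, planning): design_review overlaps planning ✓
(design_review, reindex): design_review overlaps reindex ✓
(design_review, standup): design_review overlaps standup ✓
(reindex, planning): reindex overlaps planning ✓
(reindex, qa_pass): reindex overlaps qa_pass ✓
(standup, audit): standup overlaps audit ✓
Count: 7.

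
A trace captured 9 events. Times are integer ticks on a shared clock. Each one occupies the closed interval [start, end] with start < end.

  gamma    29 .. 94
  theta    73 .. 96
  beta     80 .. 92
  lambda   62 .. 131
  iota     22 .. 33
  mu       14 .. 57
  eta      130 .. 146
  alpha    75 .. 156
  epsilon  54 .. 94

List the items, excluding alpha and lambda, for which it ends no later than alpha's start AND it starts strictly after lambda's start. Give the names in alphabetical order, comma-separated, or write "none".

none

Conditions: its end is no later than alpha's start (X.end <= 75) AND its start is strictly after lambda's start (X.start > 62).
beta: end 92 <= 75? ✗; start 80 > 62? ✓ → no.
epsilon: end 94 <= 75? ✗; start 54 > 62? ✗ → no.
eta: end 146 <= 75? ✗; start 130 > 62? ✓ → no.
gamma: end 94 <= 75? ✗; start 29 > 62? ✗ → no.
iota: end 33 <= 75? ✓; start 22 > 62? ✗ → no.
mu: end 57 <= 75? ✓; start 14 > 62? ✗ → no.
theta: end 96 <= 75? ✗; start 73 > 62? ✓ → no.
Result: none.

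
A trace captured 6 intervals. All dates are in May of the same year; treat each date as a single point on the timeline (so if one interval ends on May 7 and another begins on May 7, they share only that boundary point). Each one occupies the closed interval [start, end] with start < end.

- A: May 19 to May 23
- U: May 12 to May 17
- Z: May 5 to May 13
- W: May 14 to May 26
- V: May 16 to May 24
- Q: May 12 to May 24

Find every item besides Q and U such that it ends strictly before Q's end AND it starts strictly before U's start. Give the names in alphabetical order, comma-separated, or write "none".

Z

Conditions: its end is strictly before Q's end (X.end < May 24) AND its start is strictly before U's start (X.start < May 12).
A: end May 23 < May 24? ✓; start May 19 < May 12? ✗ → no.
V: end May 24 < May 24? ✗; start May 16 < May 12? ✗ → no.
W: end May 26 < May 24? ✗; start May 14 < May 12? ✗ → no.
Z: end May 13 < May 24? ✓; start May 5 < May 12? ✓ → yes.
Result: Z.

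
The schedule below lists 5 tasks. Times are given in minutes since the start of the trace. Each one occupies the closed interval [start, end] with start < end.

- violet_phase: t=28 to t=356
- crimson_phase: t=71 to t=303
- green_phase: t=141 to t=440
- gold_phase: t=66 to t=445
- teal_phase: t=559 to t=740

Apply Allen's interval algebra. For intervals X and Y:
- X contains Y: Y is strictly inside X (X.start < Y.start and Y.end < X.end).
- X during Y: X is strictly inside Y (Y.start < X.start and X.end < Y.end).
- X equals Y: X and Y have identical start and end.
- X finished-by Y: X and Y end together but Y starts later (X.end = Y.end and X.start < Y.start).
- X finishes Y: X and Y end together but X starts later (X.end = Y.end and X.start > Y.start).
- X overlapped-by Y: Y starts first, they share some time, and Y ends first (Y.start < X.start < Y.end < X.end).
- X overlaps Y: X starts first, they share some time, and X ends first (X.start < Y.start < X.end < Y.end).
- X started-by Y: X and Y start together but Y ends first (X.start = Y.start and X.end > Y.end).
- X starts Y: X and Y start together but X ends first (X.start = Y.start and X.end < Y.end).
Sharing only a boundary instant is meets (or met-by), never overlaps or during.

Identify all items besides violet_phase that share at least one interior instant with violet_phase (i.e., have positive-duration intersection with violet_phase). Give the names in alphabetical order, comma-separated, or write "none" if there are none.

Target violet_phase = [t=28, t=356].
crimson_phase [t=71, t=303] → during → yes.
gold_phase [t=66, t=445] → overlapped-by → yes.
green_phase [t=141, t=440] → overlapped-by → yes.
teal_phase [t=559, t=740] → after → no.
Result: crimson_phase, gold_phase, green_phase.

crimson_phase, gold_phase, green_phase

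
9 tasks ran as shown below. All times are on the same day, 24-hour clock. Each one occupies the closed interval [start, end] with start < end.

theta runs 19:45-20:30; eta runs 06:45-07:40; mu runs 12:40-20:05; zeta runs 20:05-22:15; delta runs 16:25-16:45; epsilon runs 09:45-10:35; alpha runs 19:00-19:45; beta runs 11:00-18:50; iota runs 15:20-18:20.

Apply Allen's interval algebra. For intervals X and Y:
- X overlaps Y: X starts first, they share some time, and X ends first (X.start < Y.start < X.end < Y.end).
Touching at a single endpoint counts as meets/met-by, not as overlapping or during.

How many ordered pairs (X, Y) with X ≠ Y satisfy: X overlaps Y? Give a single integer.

Checking all 72 ordered pairs for relation 'overlaps'; matching pairs in alphabetical order:
(beta, mu): beta overlaps mu ✓
(mu, theta): mu overlaps theta ✓
(theta, zeta): theta overlaps zeta ✓
Count: 3.

3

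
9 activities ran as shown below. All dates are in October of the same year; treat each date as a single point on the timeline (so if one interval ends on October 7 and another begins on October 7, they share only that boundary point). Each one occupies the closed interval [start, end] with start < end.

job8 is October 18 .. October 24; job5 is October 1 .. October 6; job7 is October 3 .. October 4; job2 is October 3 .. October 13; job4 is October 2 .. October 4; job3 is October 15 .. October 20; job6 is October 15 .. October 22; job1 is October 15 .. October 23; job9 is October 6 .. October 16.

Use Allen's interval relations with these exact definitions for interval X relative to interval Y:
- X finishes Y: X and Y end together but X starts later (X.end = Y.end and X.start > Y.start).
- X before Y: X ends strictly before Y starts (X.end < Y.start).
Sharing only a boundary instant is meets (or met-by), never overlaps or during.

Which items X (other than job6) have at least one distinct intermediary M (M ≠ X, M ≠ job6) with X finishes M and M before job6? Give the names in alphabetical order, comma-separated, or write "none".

Target job6 = [October 15, October 22].
Intermediaries M with M before job6: job2, job4, job5, job7.
Via job2 — items with X finishes job2: none.
Via job4 — items with X finishes job4: job7.
Via job5 — items with X finishes job5: none.
Via job7 — items with X finishes job7: none.
Union: job7.

job7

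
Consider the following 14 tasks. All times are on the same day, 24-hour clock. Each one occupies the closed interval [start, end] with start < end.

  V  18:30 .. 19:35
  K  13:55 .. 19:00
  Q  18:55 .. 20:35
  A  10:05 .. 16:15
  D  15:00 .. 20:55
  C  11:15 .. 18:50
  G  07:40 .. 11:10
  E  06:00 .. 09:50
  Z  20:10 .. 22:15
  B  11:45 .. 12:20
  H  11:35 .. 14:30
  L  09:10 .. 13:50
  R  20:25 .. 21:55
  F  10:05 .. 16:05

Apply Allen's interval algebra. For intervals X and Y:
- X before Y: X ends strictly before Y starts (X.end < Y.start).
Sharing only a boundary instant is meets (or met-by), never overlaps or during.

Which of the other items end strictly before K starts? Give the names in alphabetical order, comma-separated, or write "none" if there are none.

B, E, G, L

Target K = [13:55, 19:00].
A [10:05, 16:15] → overlaps → no.
B [11:45, 12:20] → before → yes.
C [11:15, 18:50] → overlaps → no.
D [15:00, 20:55] → overlapped-by → no.
E [06:00, 09:50] → before → yes.
F [10:05, 16:05] → overlaps → no.
G [07:40, 11:10] → before → yes.
H [11:35, 14:30] → overlaps → no.
L [09:10, 13:50] → before → yes.
Q [18:55, 20:35] → overlapped-by → no.
R [20:25, 21:55] → after → no.
V [18:30, 19:35] → overlapped-by → no.
Z [20:10, 22:15] → after → no.
Result: B, E, G, L.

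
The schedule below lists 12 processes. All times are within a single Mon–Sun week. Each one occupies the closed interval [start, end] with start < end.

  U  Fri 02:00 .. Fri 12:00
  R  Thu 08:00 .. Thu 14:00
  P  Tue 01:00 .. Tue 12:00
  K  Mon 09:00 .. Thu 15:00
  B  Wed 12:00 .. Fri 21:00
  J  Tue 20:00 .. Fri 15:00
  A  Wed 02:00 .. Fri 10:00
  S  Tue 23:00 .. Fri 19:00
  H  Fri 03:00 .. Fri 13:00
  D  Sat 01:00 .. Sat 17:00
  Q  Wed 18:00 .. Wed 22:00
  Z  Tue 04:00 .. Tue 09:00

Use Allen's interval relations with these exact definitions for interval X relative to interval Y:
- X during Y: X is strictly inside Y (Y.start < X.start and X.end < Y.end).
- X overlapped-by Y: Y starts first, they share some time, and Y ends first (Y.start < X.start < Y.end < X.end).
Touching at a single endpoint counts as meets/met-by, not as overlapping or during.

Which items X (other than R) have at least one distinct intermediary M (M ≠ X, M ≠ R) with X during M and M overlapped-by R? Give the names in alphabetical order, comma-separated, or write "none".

none

Target R = [Thu 08:00, Thu 14:00].
Intermediaries M with M overlapped-by R: none.
Union: none.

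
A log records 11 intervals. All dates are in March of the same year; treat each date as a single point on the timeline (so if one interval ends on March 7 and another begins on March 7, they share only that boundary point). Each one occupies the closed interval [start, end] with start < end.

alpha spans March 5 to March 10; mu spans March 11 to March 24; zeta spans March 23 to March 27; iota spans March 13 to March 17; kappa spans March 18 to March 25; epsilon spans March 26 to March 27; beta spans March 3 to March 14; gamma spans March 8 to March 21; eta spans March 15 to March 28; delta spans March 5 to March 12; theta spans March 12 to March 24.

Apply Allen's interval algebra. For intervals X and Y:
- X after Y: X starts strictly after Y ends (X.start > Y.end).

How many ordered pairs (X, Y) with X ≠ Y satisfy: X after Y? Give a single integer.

24

Checking all 110 ordered pairs for relation 'after'; matching pairs in alphabetical order:
(epsilon, alpha): epsilon after alpha ✓
(epsilon, beta): epsilon after beta ✓
(epsilon, delta): epsilon after delta ✓
(epsilon, gamma): epsilon after gamma ✓
(epsilon, iota): epsilon after iota ✓
(epsilon, kappa): epsilon after kappa ✓
(epsilon, mu): epsilon after mu ✓
(epsilon, theta): epsilon after theta ✓
(eta, alpha): eta after alpha ✓
(eta, beta): eta after beta ✓
(eta, delta): eta after delta ✓
(iota, alpha): iota after alpha ✓
(iota, delta): iota after delta ✓
(kappa, alpha): kappa after alpha ✓
(kappa, beta): kappa after beta ✓
(kappa, delta): kappa after delta ✓
(kappa, iota): kappa after iota ✓
(mu, alpha): mu after alpha ✓
(theta, alpha): theta after alpha ✓
(zeta, alpha): zeta after alpha ✓
(zeta, beta): zeta after beta ✓
(zeta, delta): zeta after delta ✓
(zeta, gamma): zeta after gamma ✓
(zeta, iota): zeta after iota ✓
Count: 24.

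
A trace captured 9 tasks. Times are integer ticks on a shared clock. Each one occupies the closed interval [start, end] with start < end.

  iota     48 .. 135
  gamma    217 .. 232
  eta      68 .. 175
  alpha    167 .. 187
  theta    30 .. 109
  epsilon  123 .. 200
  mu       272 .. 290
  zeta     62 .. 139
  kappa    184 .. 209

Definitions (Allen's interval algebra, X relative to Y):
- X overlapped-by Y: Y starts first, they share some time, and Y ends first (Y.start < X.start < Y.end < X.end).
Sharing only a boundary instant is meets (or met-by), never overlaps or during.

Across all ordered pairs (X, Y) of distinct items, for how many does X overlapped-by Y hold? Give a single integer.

12

Checking all 72 ordered pairs for relation 'overlapped-by'; matching pairs in alphabetical order:
(alpha, eta): alpha overlapped-by eta ✓
(epsilon, eta): epsilon overlapped-by eta ✓
(epsilon, iota): epsilon overlapped-by iota ✓
(epsilon, zeta): epsilon overlapped-by zeta ✓
(eta, iota): eta overlapped-by iota ✓
(eta, theta): eta overlapped-by theta ✓
(eta, zeta): eta overlapped-by zeta ✓
(iota, theta): iota overlapped-by theta ✓
(kappa, alpha): kappa overlapped-by alpha ✓
(kappa, epsilon): kappa overlapped-by epsilon ✓
(zeta, iota): zeta overlapped-by iota ✓
(zeta, theta): zeta overlapped-by theta ✓
Count: 12.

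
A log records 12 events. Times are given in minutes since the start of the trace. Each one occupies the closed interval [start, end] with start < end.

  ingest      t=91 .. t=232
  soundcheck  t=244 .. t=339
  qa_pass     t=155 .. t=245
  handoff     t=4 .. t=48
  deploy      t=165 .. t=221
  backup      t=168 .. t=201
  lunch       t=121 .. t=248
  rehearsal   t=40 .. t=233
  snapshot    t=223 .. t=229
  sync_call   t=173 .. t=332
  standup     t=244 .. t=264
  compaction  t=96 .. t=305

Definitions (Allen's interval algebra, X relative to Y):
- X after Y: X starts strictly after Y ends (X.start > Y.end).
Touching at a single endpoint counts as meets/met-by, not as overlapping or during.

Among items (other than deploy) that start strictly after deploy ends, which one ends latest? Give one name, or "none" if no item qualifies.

soundcheck

Target deploy = [t=165, t=221].
backup [t=168, t=201] → during → excluded.
compaction [t=96, t=305] → contains → excluded.
handoff [t=4, t=48] → before → excluded.
ingest [t=91, t=232] → contains → excluded.
lunch [t=121, t=248] → contains → excluded.
qa_pass [t=155, t=245] → contains → excluded.
rehearsal [t=40, t=233] → contains → excluded.
snapshot [t=223, t=229] → after → candidate.
soundcheck [t=244, t=339] → after → candidate.
standup [t=244, t=264] → after → candidate.
sync_call [t=173, t=332] → overlapped-by → excluded.
Among candidates, latest end is t=339 → soundcheck.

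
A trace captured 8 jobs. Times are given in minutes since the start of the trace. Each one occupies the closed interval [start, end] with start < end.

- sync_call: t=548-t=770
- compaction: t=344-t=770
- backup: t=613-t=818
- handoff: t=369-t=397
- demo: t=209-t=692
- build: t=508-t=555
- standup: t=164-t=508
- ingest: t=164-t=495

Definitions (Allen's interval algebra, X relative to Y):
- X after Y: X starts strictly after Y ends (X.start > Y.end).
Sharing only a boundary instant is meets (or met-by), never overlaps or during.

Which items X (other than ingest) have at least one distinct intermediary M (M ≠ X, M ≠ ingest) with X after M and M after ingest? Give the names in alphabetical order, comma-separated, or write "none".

backup

Target ingest = [t=164, t=495].
Intermediaries M with M after ingest: backup, build, sync_call.
Via backup — items with X after backup: none.
Via build — items with X after build: backup.
Via sync_call — items with X after sync_call: none.
Union: backup.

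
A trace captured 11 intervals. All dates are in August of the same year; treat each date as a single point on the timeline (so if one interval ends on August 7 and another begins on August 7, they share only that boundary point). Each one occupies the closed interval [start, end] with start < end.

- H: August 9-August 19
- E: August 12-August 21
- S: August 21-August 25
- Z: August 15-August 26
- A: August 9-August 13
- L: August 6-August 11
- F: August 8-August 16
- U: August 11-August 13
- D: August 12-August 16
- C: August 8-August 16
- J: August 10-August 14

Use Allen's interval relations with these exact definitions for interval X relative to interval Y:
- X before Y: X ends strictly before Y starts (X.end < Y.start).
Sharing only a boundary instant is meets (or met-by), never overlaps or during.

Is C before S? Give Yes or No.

Yes

C = [August 8, August 16], S = [August 21, August 25].
Actual relation of C to S: before.
Asked whether 'before' holds → Yes.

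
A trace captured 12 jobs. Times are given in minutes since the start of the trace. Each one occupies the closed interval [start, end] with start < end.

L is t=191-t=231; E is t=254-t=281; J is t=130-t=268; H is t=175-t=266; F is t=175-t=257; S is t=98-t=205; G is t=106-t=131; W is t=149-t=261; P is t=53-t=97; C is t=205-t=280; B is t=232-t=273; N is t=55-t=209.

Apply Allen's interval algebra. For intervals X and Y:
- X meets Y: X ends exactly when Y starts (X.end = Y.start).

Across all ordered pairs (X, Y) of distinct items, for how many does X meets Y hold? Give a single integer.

1

Checking all 132 ordered pairs for relation 'meets'; matching pairs in alphabetical order:
(S, C): S meets C ✓
Count: 1.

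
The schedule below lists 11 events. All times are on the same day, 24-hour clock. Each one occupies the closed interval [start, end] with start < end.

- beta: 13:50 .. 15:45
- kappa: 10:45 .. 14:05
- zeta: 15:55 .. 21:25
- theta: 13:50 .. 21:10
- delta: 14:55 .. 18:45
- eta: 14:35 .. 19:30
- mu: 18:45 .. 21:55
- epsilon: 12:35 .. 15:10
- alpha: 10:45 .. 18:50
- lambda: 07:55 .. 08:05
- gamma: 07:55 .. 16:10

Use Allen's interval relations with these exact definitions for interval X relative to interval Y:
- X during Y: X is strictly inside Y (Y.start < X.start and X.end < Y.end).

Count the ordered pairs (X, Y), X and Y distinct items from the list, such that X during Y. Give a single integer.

9

Checking all 110 ordered pairs for relation 'during'; matching pairs in alphabetical order:
(beta, alpha): beta during alpha ✓
(beta, gamma): beta during gamma ✓
(delta, alpha): delta during alpha ✓
(delta, eta): delta during eta ✓
(delta, theta): delta during theta ✓
(epsilon, alpha): epsilon during alpha ✓
(epsilon, gamma): epsilon during gamma ✓
(eta, theta): eta during theta ✓
(kappa, gamma): kappa during gamma ✓
Count: 9.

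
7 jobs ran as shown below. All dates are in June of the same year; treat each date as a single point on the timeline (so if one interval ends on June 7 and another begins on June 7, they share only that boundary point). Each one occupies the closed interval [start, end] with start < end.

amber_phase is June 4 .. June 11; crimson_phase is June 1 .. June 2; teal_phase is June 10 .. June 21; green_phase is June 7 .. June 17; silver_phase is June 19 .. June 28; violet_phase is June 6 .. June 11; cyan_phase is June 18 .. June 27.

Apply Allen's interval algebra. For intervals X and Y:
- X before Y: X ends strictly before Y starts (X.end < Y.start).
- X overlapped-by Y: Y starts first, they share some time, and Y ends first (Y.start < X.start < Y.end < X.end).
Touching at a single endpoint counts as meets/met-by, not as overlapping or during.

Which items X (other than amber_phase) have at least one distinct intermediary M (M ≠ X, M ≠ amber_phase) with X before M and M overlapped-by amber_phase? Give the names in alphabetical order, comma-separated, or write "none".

Target amber_phase = [June 4, June 11].
Intermediaries M with M overlapped-by amber_phase: green_phase, teal_phase.
Via green_phase — items with X before green_phase: crimson_phase.
Via teal_phase — items with X before teal_phase: crimson_phase.
Union: crimson_phase.

crimson_phase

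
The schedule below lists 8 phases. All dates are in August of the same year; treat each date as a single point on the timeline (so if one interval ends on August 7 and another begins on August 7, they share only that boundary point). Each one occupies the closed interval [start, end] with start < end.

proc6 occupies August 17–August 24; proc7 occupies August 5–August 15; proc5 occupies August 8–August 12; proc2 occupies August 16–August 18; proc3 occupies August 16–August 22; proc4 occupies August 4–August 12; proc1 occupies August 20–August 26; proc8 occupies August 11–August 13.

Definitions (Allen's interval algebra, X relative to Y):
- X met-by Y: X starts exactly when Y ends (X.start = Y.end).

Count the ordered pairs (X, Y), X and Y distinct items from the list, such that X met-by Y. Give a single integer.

0

Checking all 56 ordered pairs for relation 'met-by'; matching pairs in alphabetical order:
No pair satisfies it.
Count: 0.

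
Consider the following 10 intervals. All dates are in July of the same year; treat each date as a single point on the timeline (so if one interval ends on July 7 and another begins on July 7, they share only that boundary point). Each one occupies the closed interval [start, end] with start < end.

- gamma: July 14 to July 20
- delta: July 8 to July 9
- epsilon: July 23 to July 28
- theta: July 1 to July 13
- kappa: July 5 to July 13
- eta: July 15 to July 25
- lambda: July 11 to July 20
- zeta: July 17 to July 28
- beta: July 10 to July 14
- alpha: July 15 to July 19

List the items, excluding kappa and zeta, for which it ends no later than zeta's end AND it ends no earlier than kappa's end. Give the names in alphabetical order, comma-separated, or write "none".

alpha, beta, epsilon, eta, gamma, lambda, theta

Conditions: its end is no later than zeta's end (X.end <= July 28) AND its end is no earlier than kappa's end (X.end >= July 13).
alpha: end July 19 <= July 28? ✓; end July 19 >= July 13? ✓ → yes.
beta: end July 14 <= July 28? ✓; end July 14 >= July 13? ✓ → yes.
delta: end July 9 <= July 28? ✓; end July 9 >= July 13? ✗ → no.
epsilon: end July 28 <= July 28? ✓; end July 28 >= July 13? ✓ → yes.
eta: end July 25 <= July 28? ✓; end July 25 >= July 13? ✓ → yes.
gamma: end July 20 <= July 28? ✓; end July 20 >= July 13? ✓ → yes.
lambda: end July 20 <= July 28? ✓; end July 20 >= July 13? ✓ → yes.
theta: end July 13 <= July 28? ✓; end July 13 >= July 13? ✓ → yes.
Result: alpha, beta, epsilon, eta, gamma, lambda, theta.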